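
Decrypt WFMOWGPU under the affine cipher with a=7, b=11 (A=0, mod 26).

JOPTJDIF

The inverse of 7 mod 26 is 15, since 7·15=105≡1. Apply D(y)=15·(y−11) mod 26:
W(22): 15·(22−11)=165≡9 → J
F(5): 15·(5−11)=-90≡14 → O
M(12): 15·(12−11)=15 → P
O(14): 15·(14−11)=45≡19 → T
W(22): 15·(22−11)=165≡9 → J
G(6): 15·(6−11)=-75≡3 → D
P(15): 15·(15−11)=60≡8 → I
U(20): 15·(20−11)=135≡5 → F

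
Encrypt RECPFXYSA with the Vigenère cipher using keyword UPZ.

Repeat the key across the message: UPZUPZUPZ
R(17)+U(20): 37≡11 → L
E(4)+P(15): 19 → T
C(2)+Z(25): 27≡1 → B
P(15)+U(20): 35≡9 → J
F(5)+P(15): 20 → U
X(23)+Z(25): 48≡22 → W
Y(24)+U(20): 44≡18 → S
S(18)+P(15): 33≡7 → H
A(0)+Z(25): 25 → Z

LTBJUWSHZ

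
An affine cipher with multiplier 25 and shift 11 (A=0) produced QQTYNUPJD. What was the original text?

VVSNYRWCI

The inverse of 25 mod 26 is 25, since 25·25=625≡1. Apply D(y)=25·(y−11) mod 26:
Q(16): 25·(16−11)=125≡21 → V
Q(16): 25·(16−11)=125≡21 → V
T(19): 25·(19−11)=200≡18 → S
Y(24): 25·(24−11)=325≡13 → N
N(13): 25·(13−11)=50≡24 → Y
U(20): 25·(20−11)=225≡17 → R
P(15): 25·(15−11)=100≡22 → W
J(9): 25·(9−11)=-50≡2 → C
D(3): 25·(3−11)=-200≡8 → I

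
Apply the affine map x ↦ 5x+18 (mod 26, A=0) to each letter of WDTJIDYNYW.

W(22): 5·22+18=128≡24 → Y
D(3): 5·3+18=33≡7 → H
T(19): 5·19+18=113≡9 → J
J(9): 5·9+18=63≡11 → L
I(8): 5·8+18=58≡6 → G
D(3): 5·3+18=33≡7 → H
Y(24): 5·24+18=138≡8 → I
N(13): 5·13+18=83≡5 → F
Y(24): 5·24+18=138≡8 → I
W(22): 5·22+18=128≡24 → Y

YHJLGHIFIY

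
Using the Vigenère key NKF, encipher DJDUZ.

QTIHJ

Repeat the key across the message: NKFNK
D(3)+N(13): 16 → Q
J(9)+K(10): 19 → T
D(3)+F(5): 8 → I
U(20)+N(13): 33≡7 → H
Z(25)+K(10): 35≡9 → J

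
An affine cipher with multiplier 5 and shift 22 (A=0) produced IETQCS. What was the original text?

The inverse of 5 mod 26 is 21, since 5·21=105≡1. Apply D(y)=21·(y−22) mod 26:
I(8): 21·(8−22)=-294≡18 → S
E(4): 21·(4−22)=-378≡12 → M
T(19): 21·(19−22)=-63≡15 → P
Q(16): 21·(16−22)=-126≡4 → E
C(2): 21·(2−22)=-420≡22 → W
S(18): 21·(18−22)=-84≡20 → U

SMPEWU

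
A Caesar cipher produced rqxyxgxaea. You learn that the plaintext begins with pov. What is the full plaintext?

From the crib: r(17)−p(15)=2, so the shift is 2.
Subtract 2 from each ciphertext letter:
r(17): 17−2=15 → p
q(16): 16−2=14 → o
x(23): 23−2=21 → v
y(24): 24−2=22 → w
x(23): 23−2=21 → v
g(6): 6−2=4 → e
x(23): 23−2=21 → v
a(0): 0−2=-2≡24 → y
e(4): 4−2=2 → c
a(0): 0−2=-2≡24 → y

povwvevycy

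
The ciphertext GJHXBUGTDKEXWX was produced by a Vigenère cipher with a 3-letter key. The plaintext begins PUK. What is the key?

Subtract each crib letter from the matching ciphertext letter (mod 26):
G(6)−P(15)=-9≡17 → R
J(9)−U(20)=-11≡15 → P
H(7)−K(10)=-3≡23 → X

RPX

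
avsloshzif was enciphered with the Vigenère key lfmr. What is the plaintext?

Repeat the key across the ciphertext: lfmrlfmrlf
a(0)−l(11): -11≡15 → p
v(21)−f(5): 16 → q
s(18)−m(12): 6 → g
l(11)−r(17): -6≡20 → u
o(14)−l(11): 3 → d
s(18)−f(5): 13 → n
h(7)−m(12): -5≡21 → v
z(25)−r(17): 8 → i
i(8)−l(11): -3≡23 → x
f(5)−f(5): 0 → a

pqgudnvixa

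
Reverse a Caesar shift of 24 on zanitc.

bcpkve

z(25): 25−24=1 → b
a(0): 0−24=-24≡2 → c
n(13): 13−24=-11≡15 → p
i(8): 8−24=-16≡10 → k
t(19): 19−24=-5≡21 → v
c(2): 2−24=-22≡4 → e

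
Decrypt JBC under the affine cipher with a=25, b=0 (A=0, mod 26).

The inverse of 25 mod 26 is 25, since 25·25=625≡1. Apply D(y)=25·(y−0) mod 26:
J(9): 25·(9−0)=225≡17 → R
B(1): 25·(1−0)=25 → Z
C(2): 25·(2−0)=50≡24 → Y

RZY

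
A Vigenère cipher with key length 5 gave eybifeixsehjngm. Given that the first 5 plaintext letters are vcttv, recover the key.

Subtract each crib letter from the matching ciphertext letter (mod 26):
e(4)−v(21)=-17≡9 → j
y(24)−c(2)=22 → w
b(1)−t(19)=-18≡8 → i
i(8)−t(19)=-11≡15 → p
f(5)−v(21)=-16≡10 → k

jwipk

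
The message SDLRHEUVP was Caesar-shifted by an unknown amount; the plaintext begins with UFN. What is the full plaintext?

From the crib: S(18)−U(20)=-2≡24, so the shift is 24.
Subtract 24 from each ciphertext letter:
S(18): 18−24=-6≡20 → U
D(3): 3−24=-21≡5 → F
L(11): 11−24=-13≡13 → N
R(17): 17−24=-7≡19 → T
H(7): 7−24=-17≡9 → J
E(4): 4−24=-20≡6 → G
U(20): 20−24=-4≡22 → W
V(21): 21−24=-3≡23 → X
P(15): 15−24=-9≡17 → R

UFNTJGWXR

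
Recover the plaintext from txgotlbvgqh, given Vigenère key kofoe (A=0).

Repeat the key across the ciphertext: kofoekofoek
t(19)−k(10): 9 → j
x(23)−o(14): 9 → j
g(6)−f(5): 1 → b
o(14)−o(14): 0 → a
t(19)−e(4): 15 → p
l(11)−k(10): 1 → b
b(1)−o(14): -13≡13 → n
v(21)−f(5): 16 → q
g(6)−o(14): -8≡18 → s
q(16)−e(4): 12 → m
h(7)−k(10): -3≡23 → x

jjbapbnqsmx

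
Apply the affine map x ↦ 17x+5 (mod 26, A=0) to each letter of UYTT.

HXQQ

U(20): 17·20+5=345≡7 → H
Y(24): 17·24+5=413≡23 → X
T(19): 17·19+5=328≡16 → Q
T(19): 17·19+5=328≡16 → Q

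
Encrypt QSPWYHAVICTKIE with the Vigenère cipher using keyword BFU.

RXJXDBBACDYEJJ

Repeat the key across the message: BFUBFUBFUBFUBF
Q(16)+B(1): 17 → R
S(18)+F(5): 23 → X
P(15)+U(20): 35≡9 → J
W(22)+B(1): 23 → X
Y(24)+F(5): 29≡3 → D
H(7)+U(20): 27≡1 → B
A(0)+B(1): 1 → B
V(21)+F(5): 26≡0 → A
I(8)+U(20): 28≡2 → C
C(2)+B(1): 3 → D
T(19)+F(5): 24 → Y
K(10)+U(20): 30≡4 → E
I(8)+B(1): 9 → J
E(4)+F(5): 9 → J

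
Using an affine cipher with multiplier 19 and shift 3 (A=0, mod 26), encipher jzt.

j(9): 19·9+3=174≡18 → s
z(25): 19·25+3=478≡10 → k
t(19): 19·19+3=364≡0 → a

ska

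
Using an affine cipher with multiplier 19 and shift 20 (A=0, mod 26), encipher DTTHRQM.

D(3): 19·3+20=77≡25 → Z
T(19): 19·19+20=381≡17 → R
T(19): 19·19+20=381≡17 → R
H(7): 19·7+20=153≡23 → X
R(17): 19·17+20=343≡5 → F
Q(16): 19·16+20=324≡12 → M
M(12): 19·12+20=248≡14 → O

ZRRXFMO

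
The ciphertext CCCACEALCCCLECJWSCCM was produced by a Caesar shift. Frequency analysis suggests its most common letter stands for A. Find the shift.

The most frequent ciphertext letter is C (appears 10 times).
C is position 2; A is position 0.
Shift = 2.

2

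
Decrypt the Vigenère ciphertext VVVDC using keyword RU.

EBEJL

Repeat the key across the ciphertext: RURUR
V(21)−R(17): 4 → E
V(21)−U(20): 1 → B
V(21)−R(17): 4 → E
D(3)−U(20): -17≡9 → J
C(2)−R(17): -15≡11 → L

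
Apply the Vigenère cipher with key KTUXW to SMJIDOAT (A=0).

Repeat the key across the message: KTUXWKTU
S(18)+K(10): 28≡2 → C
M(12)+T(19): 31≡5 → F
J(9)+U(20): 29≡3 → D
I(8)+X(23): 31≡5 → F
D(3)+W(22): 25 → Z
O(14)+K(10): 24 → Y
A(0)+T(19): 19 → T
T(19)+U(20): 39≡13 → N

CFDFZYTN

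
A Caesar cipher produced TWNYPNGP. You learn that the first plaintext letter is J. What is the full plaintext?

JMDOFDWF

From the crib: T(19)−J(9)=10, so the shift is 10.
Subtract 10 from each ciphertext letter:
T(19): 19−10=9 → J
W(22): 22−10=12 → M
N(13): 13−10=3 → D
Y(24): 24−10=14 → O
P(15): 15−10=5 → F
N(13): 13−10=3 → D
G(6): 6−10=-4≡22 → W
P(15): 15−10=5 → F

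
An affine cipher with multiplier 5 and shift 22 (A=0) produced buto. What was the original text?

The inverse of 5 mod 26 is 21, since 5·21=105≡1. Apply D(y)=21·(y−22) mod 26:
b(1): 21·(1−22)=-441≡1 → b
u(20): 21·(20−22)=-42≡10 → k
t(19): 21·(19−22)=-63≡15 → p
o(14): 21·(14−22)=-168≡14 → o

bkpo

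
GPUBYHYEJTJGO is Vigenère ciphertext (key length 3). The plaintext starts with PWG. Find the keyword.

Subtract each crib letter from the matching ciphertext letter (mod 26):
G(6)−P(15)=-9≡17 → R
P(15)−W(22)=-7≡19 → T
U(20)−G(6)=14 → O

RTO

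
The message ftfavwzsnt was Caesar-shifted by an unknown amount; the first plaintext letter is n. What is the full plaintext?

nbnidehavb

From the crib: f(5)−n(13)=-8≡18, so the shift is 18.
Subtract 18 from each ciphertext letter:
f(5): 5−18=-13≡13 → n
t(19): 19−18=1 → b
f(5): 5−18=-13≡13 → n
a(0): 0−18=-18≡8 → i
v(21): 21−18=3 → d
w(22): 22−18=4 → e
z(25): 25−18=7 → h
s(18): 18−18=0 → a
n(13): 13−18=-5≡21 → v
t(19): 19−18=1 → b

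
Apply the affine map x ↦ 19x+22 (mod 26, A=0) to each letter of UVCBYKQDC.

U(20): 19·20+22=402≡12 → M
V(21): 19·21+22=421≡5 → F
C(2): 19·2+22=60≡8 → I
B(1): 19·1+22=41≡15 → P
Y(24): 19·24+22=478≡10 → K
K(10): 19·10+22=212≡4 → E
Q(16): 19·16+22=326≡14 → O
D(3): 19·3+22=79≡1 → B
C(2): 19·2+22=60≡8 → I

MFIPKEOBI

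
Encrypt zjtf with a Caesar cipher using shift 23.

wgqc

z(25): 25+23=48≡22 → w
j(9): 9+23=32≡6 → g
t(19): 19+23=42≡16 → q
f(5): 5+23=28≡2 → c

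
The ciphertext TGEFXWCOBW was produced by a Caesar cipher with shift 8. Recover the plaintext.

T(19): 19−8=11 → L
G(6): 6−8=-2≡24 → Y
E(4): 4−8=-4≡22 → W
F(5): 5−8=-3≡23 → X
X(23): 23−8=15 → P
W(22): 22−8=14 → O
C(2): 2−8=-6≡20 → U
O(14): 14−8=6 → G
B(1): 1−8=-7≡19 → T
W(22): 22−8=14 → O

LYWXPOUGTO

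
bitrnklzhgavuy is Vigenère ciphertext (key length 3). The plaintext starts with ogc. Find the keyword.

Subtract each crib letter from the matching ciphertext letter (mod 26):
b(1)−o(14)=-13≡13 → n
i(8)−g(6)=2 → c
t(19)−c(2)=17 → r

ncr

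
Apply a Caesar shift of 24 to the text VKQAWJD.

V(21): 21+24=45≡19 → T
K(10): 10+24=34≡8 → I
Q(16): 16+24=40≡14 → O
A(0): 0+24=24 → Y
W(22): 22+24=46≡20 → U
J(9): 9+24=33≡7 → H
D(3): 3+24=27≡1 → B

TIOYUHB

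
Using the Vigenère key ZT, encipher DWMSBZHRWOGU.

CPLLASGKVHFN

Repeat the key across the message: ZTZTZTZTZTZT
D(3)+Z(25): 28≡2 → C
W(22)+T(19): 41≡15 → P
M(12)+Z(25): 37≡11 → L
S(18)+T(19): 37≡11 → L
B(1)+Z(25): 26≡0 → A
Z(25)+T(19): 44≡18 → S
H(7)+Z(25): 32≡6 → G
R(17)+T(19): 36≡10 → K
W(22)+Z(25): 47≡21 → V
O(14)+T(19): 33≡7 → H
G(6)+Z(25): 31≡5 → F
U(20)+T(19): 39≡13 → N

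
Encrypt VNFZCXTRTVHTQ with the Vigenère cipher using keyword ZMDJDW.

UZIIFTSDWEKPP

Repeat the key across the message: ZMDJDWZMDJDWZ
V(21)+Z(25): 46≡20 → U
N(13)+M(12): 25 → Z
F(5)+D(3): 8 → I
Z(25)+J(9): 34≡8 → I
C(2)+D(3): 5 → F
X(23)+W(22): 45≡19 → T
T(19)+Z(25): 44≡18 → S
R(17)+M(12): 29≡3 → D
T(19)+D(3): 22 → W
V(21)+J(9): 30≡4 → E
H(7)+D(3): 10 → K
T(19)+W(22): 41≡15 → P
Q(16)+Z(25): 41≡15 → P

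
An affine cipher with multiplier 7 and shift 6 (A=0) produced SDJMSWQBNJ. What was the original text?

YHTMYGUDBT

The inverse of 7 mod 26 is 15, since 7·15=105≡1. Apply D(y)=15·(y−6) mod 26:
S(18): 15·(18−6)=180≡24 → Y
D(3): 15·(3−6)=-45≡7 → H
J(9): 15·(9−6)=45≡19 → T
M(12): 15·(12−6)=90≡12 → M
S(18): 15·(18−6)=180≡24 → Y
W(22): 15·(22−6)=240≡6 → G
Q(16): 15·(16−6)=150≡20 → U
B(1): 15·(1−6)=-75≡3 → D
N(13): 15·(13−6)=105≡1 → B
J(9): 15·(9−6)=45≡19 → T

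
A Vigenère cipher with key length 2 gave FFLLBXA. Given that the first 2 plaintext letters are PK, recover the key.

QV

Subtract each crib letter from the matching ciphertext letter (mod 26):
F(5)−P(15)=-10≡16 → Q
F(5)−K(10)=-5≡21 → V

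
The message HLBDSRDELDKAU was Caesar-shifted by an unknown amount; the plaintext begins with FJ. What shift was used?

From the crib: H(7)−F(5)=2, so the shift is 2.

2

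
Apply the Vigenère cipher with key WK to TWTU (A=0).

Repeat the key across the message: WKWK
T(19)+W(22): 41≡15 → P
W(22)+K(10): 32≡6 → G
T(19)+W(22): 41≡15 → P
U(20)+K(10): 30≡4 → E

PGPE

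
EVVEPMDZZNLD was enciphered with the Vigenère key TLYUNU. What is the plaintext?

LKXKCSKOBTYJ

Repeat the key across the ciphertext: TLYUNUTLYUNU
E(4)−T(19): -15≡11 → L
V(21)−L(11): 10 → K
V(21)−Y(24): -3≡23 → X
E(4)−U(20): -16≡10 → K
P(15)−N(13): 2 → C
M(12)−U(20): -8≡18 → S
D(3)−T(19): -16≡10 → K
Z(25)−L(11): 14 → O
Z(25)−Y(24): 1 → B
N(13)−U(20): -7≡19 → T
L(11)−N(13): -2≡24 → Y
D(3)−U(20): -17≡9 → J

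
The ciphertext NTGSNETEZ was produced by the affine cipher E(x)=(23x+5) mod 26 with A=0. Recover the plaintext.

GERNGJEJC

The inverse of 23 mod 26 is 17, since 23·17=391≡1. Apply D(y)=17·(y−5) mod 26:
N(13): 17·(13−5)=136≡6 → G
T(19): 17·(19−5)=238≡4 → E
G(6): 17·(6−5)=17 → R
S(18): 17·(18−5)=221≡13 → N
N(13): 17·(13−5)=136≡6 → G
E(4): 17·(4−5)=-17≡9 → J
T(19): 17·(19−5)=238≡4 → E
E(4): 17·(4−5)=-17≡9 → J
Z(25): 17·(25−5)=340≡2 → C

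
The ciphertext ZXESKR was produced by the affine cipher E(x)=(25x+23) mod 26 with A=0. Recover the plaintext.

YATFNG

The inverse of 25 mod 26 is 25, since 25·25=625≡1. Apply D(y)=25·(y−23) mod 26:
Z(25): 25·(25−23)=50≡24 → Y
X(23): 25·(23−23)=0 → A
E(4): 25·(4−23)=-475≡19 → T
S(18): 25·(18−23)=-125≡5 → F
K(10): 25·(10−23)=-325≡13 → N
R(17): 25·(17−23)=-150≡6 → G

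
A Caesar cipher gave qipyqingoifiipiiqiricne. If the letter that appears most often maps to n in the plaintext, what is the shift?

21

The most frequent ciphertext letter is i (appears 9 times).
i is position 8; n is position 13.
Shift = -5≡21.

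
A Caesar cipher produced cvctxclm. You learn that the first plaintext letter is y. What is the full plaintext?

From the crib: c(2)−y(24)=-22≡4, so the shift is 4.
Subtract 4 from each ciphertext letter:
c(2): 2−4=-2≡24 → y
v(21): 21−4=17 → r
c(2): 2−4=-2≡24 → y
t(19): 19−4=15 → p
x(23): 23−4=19 → t
c(2): 2−4=-2≡24 → y
l(11): 11−4=7 → h
m(12): 12−4=8 → i

yryptyhi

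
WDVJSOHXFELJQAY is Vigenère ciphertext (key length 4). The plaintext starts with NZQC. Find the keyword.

JEFH

Subtract each crib letter from the matching ciphertext letter (mod 26):
W(22)−N(13)=9 → J
D(3)−Z(25)=-22≡4 → E
V(21)−Q(16)=5 → F
J(9)−C(2)=7 → H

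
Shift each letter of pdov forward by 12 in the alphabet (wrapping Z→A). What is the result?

bpah

p(15): 15+12=27≡1 → b
d(3): 3+12=15 → p
o(14): 14+12=26≡0 → a
v(21): 21+12=33≡7 → h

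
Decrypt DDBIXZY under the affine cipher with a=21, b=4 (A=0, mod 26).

The inverse of 21 mod 26 is 5, since 21·5=105≡1. Apply D(y)=5·(y−4) mod 26:
D(3): 5·(3−4)=-5≡21 → V
D(3): 5·(3−4)=-5≡21 → V
B(1): 5·(1−4)=-15≡11 → L
I(8): 5·(8−4)=20 → U
X(23): 5·(23−4)=95≡17 → R
Z(25): 5·(25−4)=105≡1 → B
Y(24): 5·(24−4)=100≡22 → W

VVLURBW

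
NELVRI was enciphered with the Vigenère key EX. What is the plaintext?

JHHYNL

Repeat the key across the ciphertext: EXEXEX
N(13)−E(4): 9 → J
E(4)−X(23): -19≡7 → H
L(11)−E(4): 7 → H
V(21)−X(23): -2≡24 → Y
R(17)−E(4): 13 → N
I(8)−X(23): -15≡11 → L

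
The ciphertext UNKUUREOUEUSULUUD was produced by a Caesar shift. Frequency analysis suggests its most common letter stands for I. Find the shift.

The most frequent ciphertext letter is U (appears 8 times).
U is position 20; I is position 8.
Shift = 12.

12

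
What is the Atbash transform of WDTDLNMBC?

W(22) → D(3)
D(3) → W(22)
T(19) → G(6)
D(3) → W(22)
L(11) → O(14)
N(13) → M(12)
M(12) → N(13)
B(1) → Y(24)
C(2) → X(23)

DWGWOMNYX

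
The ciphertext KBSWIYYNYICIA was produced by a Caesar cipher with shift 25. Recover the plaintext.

LCTXJZZOZJDJB

K(10): 10−25=-15≡11 → L
B(1): 1−25=-24≡2 → C
S(18): 18−25=-7≡19 → T
W(22): 22−25=-3≡23 → X
I(8): 8−25=-17≡9 → J
Y(24): 24−25=-1≡25 → Z
Y(24): 24−25=-1≡25 → Z
N(13): 13−25=-12≡14 → O
Y(24): 24−25=-1≡25 → Z
I(8): 8−25=-17≡9 → J
C(2): 2−25=-23≡3 → D
I(8): 8−25=-17≡9 → J
A(0): 0−25=-25≡1 → B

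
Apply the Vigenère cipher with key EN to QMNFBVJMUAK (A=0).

UZRSFINZYNO

Repeat the key across the message: ENENENENENE
Q(16)+E(4): 20 → U
M(12)+N(13): 25 → Z
N(13)+E(4): 17 → R
F(5)+N(13): 18 → S
B(1)+E(4): 5 → F
V(21)+N(13): 34≡8 → I
J(9)+E(4): 13 → N
M(12)+N(13): 25 → Z
U(20)+E(4): 24 → Y
A(0)+N(13): 13 → N
K(10)+E(4): 14 → O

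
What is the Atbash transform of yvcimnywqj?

bexrnmbdjq

y(24) → b(1)
v(21) → e(4)
c(2) → x(23)
i(8) → r(17)
m(12) → n(13)
n(13) → m(12)
y(24) → b(1)
w(22) → d(3)
q(16) → j(9)
j(9) → q(16)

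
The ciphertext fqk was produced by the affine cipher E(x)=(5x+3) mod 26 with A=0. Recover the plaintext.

qnr

The inverse of 5 mod 26 is 21, since 5·21=105≡1. Apply D(y)=21·(y−3) mod 26:
f(5): 21·(5−3)=42≡16 → q
q(16): 21·(16−3)=273≡13 → n
k(10): 21·(10−3)=147≡17 → r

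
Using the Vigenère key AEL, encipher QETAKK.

QIEAOV

Repeat the key across the message: AELAEL
Q(16)+A(0): 16 → Q
E(4)+E(4): 8 → I
T(19)+L(11): 30≡4 → E
A(0)+A(0): 0 → A
K(10)+E(4): 14 → O
K(10)+L(11): 21 → V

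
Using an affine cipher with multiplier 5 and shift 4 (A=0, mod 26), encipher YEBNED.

UYJRYT

Y(24): 5·24+4=124≡20 → U
E(4): 5·4+4=24 → Y
B(1): 5·1+4=9 → J
N(13): 5·13+4=69≡17 → R
E(4): 5·4+4=24 → Y
D(3): 5·3+4=19 → T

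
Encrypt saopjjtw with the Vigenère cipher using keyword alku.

Repeat the key across the message: alkualku
s(18)+a(0): 18 → s
a(0)+l(11): 11 → l
o(14)+k(10): 24 → y
p(15)+u(20): 35≡9 → j
j(9)+a(0): 9 → j
j(9)+l(11): 20 → u
t(19)+k(10): 29≡3 → d
w(22)+u(20): 42≡16 → q

slyjjudq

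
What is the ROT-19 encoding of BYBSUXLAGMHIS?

B(1): 1+19=20 → U
Y(24): 24+19=43≡17 → R
B(1): 1+19=20 → U
S(18): 18+19=37≡11 → L
U(20): 20+19=39≡13 → N
X(23): 23+19=42≡16 → Q
L(11): 11+19=30≡4 → E
A(0): 0+19=19 → T
G(6): 6+19=25 → Z
M(12): 12+19=31≡5 → F
H(7): 7+19=26≡0 → A
I(8): 8+19=27≡1 → B
S(18): 18+19=37≡11 → L

URULNQETZFABL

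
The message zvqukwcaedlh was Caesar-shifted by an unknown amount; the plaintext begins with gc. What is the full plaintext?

From the crib: z(25)−g(6)=19, so the shift is 19.
Subtract 19 from each ciphertext letter:
z(25): 25−19=6 → g
v(21): 21−19=2 → c
q(16): 16−19=-3≡23 → x
u(20): 20−19=1 → b
k(10): 10−19=-9≡17 → r
w(22): 22−19=3 → d
c(2): 2−19=-17≡9 → j
a(0): 0−19=-19≡7 → h
e(4): 4−19=-15≡11 → l
d(3): 3−19=-16≡10 → k
l(11): 11−19=-8≡18 → s
h(7): 7−19=-12≡14 → o

gcxbrdjhlkso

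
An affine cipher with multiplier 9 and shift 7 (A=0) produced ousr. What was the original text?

vnhe

The inverse of 9 mod 26 is 3, since 9·3=27≡1. Apply D(y)=3·(y−7) mod 26:
o(14): 3·(14−7)=21 → v
u(20): 3·(20−7)=39≡13 → n
s(18): 3·(18−7)=33≡7 → h
r(17): 3·(17−7)=30≡4 → e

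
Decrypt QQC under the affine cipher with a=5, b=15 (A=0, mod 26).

The inverse of 5 mod 26 is 21, since 5·21=105≡1. Apply D(y)=21·(y−15) mod 26:
Q(16): 21·(16−15)=21 → V
Q(16): 21·(16−15)=21 → V
C(2): 21·(2−15)=-273≡13 → N

VVN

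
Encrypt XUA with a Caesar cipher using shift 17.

X(23): 23+17=40≡14 → O
U(20): 20+17=37≡11 → L
A(0): 0+17=17 → R

OLR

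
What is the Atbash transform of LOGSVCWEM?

L(11) → O(14)
O(14) → L(11)
G(6) → T(19)
S(18) → H(7)
V(21) → E(4)
C(2) → X(23)
W(22) → D(3)
E(4) → V(21)
M(12) → N(13)

OLTHEXDVN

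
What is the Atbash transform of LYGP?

OBTK

L(11) → O(14)
Y(24) → B(1)
G(6) → T(19)
P(15) → K(10)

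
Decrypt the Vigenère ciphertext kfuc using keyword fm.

ftpq

Repeat the key across the ciphertext: fmfm
k(10)−f(5): 5 → f
f(5)−m(12): -7≡19 → t
u(20)−f(5): 15 → p
c(2)−m(12): -10≡16 → q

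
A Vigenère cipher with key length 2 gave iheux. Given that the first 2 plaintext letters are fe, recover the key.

Subtract each crib letter from the matching ciphertext letter (mod 26):
i(8)−f(5)=3 → d
h(7)−e(4)=3 → d

dd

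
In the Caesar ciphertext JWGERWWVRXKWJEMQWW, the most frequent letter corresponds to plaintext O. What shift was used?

8

The most frequent ciphertext letter is W (appears 6 times).
W is position 22; O is position 14.
Shift = 8.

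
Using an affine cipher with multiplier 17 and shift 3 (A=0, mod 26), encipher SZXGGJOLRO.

XMEBBAHIGH

S(18): 17·18+3=309≡23 → X
Z(25): 17·25+3=428≡12 → M
X(23): 17·23+3=394≡4 → E
G(6): 17·6+3=105≡1 → B
G(6): 17·6+3=105≡1 → B
J(9): 17·9+3=156≡0 → A
O(14): 17·14+3=241≡7 → H
L(11): 17·11+3=190≡8 → I
R(17): 17·17+3=292≡6 → G
O(14): 17·14+3=241≡7 → H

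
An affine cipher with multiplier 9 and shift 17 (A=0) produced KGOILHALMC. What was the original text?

FTRZIWBILH

The inverse of 9 mod 26 is 3, since 9·3=27≡1. Apply D(y)=3·(y−17) mod 26:
K(10): 3·(10−17)=-21≡5 → F
G(6): 3·(6−17)=-33≡19 → T
O(14): 3·(14−17)=-9≡17 → R
I(8): 3·(8−17)=-27≡25 → Z
L(11): 3·(11−17)=-18≡8 → I
H(7): 3·(7−17)=-30≡22 → W
A(0): 3·(0−17)=-51≡1 → B
L(11): 3·(11−17)=-18≡8 → I
M(12): 3·(12−17)=-15≡11 → L
C(2): 3·(2−17)=-45≡7 → H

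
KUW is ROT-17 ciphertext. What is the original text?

K(10): 10−17=-7≡19 → T
U(20): 20−17=3 → D
W(22): 22−17=5 → F

TDF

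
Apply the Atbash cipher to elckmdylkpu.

e(4) → v(21)
l(11) → o(14)
c(2) → x(23)
k(10) → p(15)
m(12) → n(13)
d(3) → w(22)
y(24) → b(1)
l(11) → o(14)
k(10) → p(15)
p(15) → k(10)
u(20) → f(5)

voxpnwbopkf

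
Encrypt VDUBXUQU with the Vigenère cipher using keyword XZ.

Repeat the key across the message: XZXZXZXZ
V(21)+X(23): 44≡18 → S
D(3)+Z(25): 28≡2 → C
U(20)+X(23): 43≡17 → R
B(1)+Z(25): 26≡0 → A
X(23)+X(23): 46≡20 → U
U(20)+Z(25): 45≡19 → T
Q(16)+X(23): 39≡13 → N
U(20)+Z(25): 45≡19 → T

SCRAUTNT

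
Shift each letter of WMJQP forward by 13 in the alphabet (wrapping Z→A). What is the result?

JZWDC

W(22): 22+13=35≡9 → J
M(12): 12+13=25 → Z
J(9): 9+13=22 → W
Q(16): 16+13=29≡3 → D
P(15): 15+13=28≡2 → C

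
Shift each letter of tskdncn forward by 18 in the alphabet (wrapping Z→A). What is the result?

t(19): 19+18=37≡11 → l
s(18): 18+18=36≡10 → k
k(10): 10+18=28≡2 → c
d(3): 3+18=21 → v
n(13): 13+18=31≡5 → f
c(2): 2+18=20 → u
n(13): 13+18=31≡5 → f

lkcvfuf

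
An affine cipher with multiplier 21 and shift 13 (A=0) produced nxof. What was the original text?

ayfm

The inverse of 21 mod 26 is 5, since 21·5=105≡1. Apply D(y)=5·(y−13) mod 26:
n(13): 5·(13−13)=0 → a
x(23): 5·(23−13)=50≡24 → y
o(14): 5·(14−13)=5 → f
f(5): 5·(5−13)=-40≡12 → m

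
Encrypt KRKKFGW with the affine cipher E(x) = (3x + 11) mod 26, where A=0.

K(10): 3·10+11=41≡15 → P
R(17): 3·17+11=62≡10 → K
K(10): 3·10+11=41≡15 → P
K(10): 3·10+11=41≡15 → P
F(5): 3·5+11=26≡0 → A
G(6): 3·6+11=29≡3 → D
W(22): 3·22+11=77≡25 → Z

PKPPADZ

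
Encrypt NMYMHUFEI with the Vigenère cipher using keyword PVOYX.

Repeat the key across the message: PVOYXPVOY
N(13)+P(15): 28≡2 → C
M(12)+V(21): 33≡7 → H
Y(24)+O(14): 38≡12 → M
M(12)+Y(24): 36≡10 → K
H(7)+X(23): 30≡4 → E
U(20)+P(15): 35≡9 → J
F(5)+V(21): 26≡0 → A
E(4)+O(14): 18 → S
I(8)+Y(24): 32≡6 → G

CHMKEJASG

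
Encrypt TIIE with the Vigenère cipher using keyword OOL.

Repeat the key across the message: OOLO
T(19)+O(14): 33≡7 → H
I(8)+O(14): 22 → W
I(8)+L(11): 19 → T
E(4)+O(14): 18 → S

HWTS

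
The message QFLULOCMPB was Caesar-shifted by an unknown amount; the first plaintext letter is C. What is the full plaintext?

CRXGXAOYBN

From the crib: Q(16)−C(2)=14, so the shift is 14.
Subtract 14 from each ciphertext letter:
Q(16): 16−14=2 → C
F(5): 5−14=-9≡17 → R
L(11): 11−14=-3≡23 → X
U(20): 20−14=6 → G
L(11): 11−14=-3≡23 → X
O(14): 14−14=0 → A
C(2): 2−14=-12≡14 → O
M(12): 12−14=-2≡24 → Y
P(15): 15−14=1 → B
B(1): 1−14=-13≡13 → N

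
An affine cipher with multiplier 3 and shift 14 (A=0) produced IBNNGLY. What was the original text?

The inverse of 3 mod 26 is 9, since 3·9=27≡1. Apply D(y)=9·(y−14) mod 26:
I(8): 9·(8−14)=-54≡24 → Y
B(1): 9·(1−14)=-117≡13 → N
N(13): 9·(13−14)=-9≡17 → R
N(13): 9·(13−14)=-9≡17 → R
G(6): 9·(6−14)=-72≡6 → G
L(11): 9·(11−14)=-27≡25 → Z
Y(24): 9·(24−14)=90≡12 → M

YNRRGZM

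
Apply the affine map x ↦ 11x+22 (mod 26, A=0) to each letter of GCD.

G(6): 11·6+22=88≡10 → K
C(2): 11·2+22=44≡18 → S
D(3): 11·3+22=55≡3 → D

KSD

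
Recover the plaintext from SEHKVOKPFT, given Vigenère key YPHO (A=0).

Repeat the key across the ciphertext: YPHOYPHOYP
S(18)−Y(24): -6≡20 → U
E(4)−P(15): -11≡15 → P
H(7)−H(7): 0 → A
K(10)−O(14): -4≡22 → W
V(21)−Y(24): -3≡23 → X
O(14)−P(15): -1≡25 → Z
K(10)−H(7): 3 → D
P(15)−O(14): 1 → B
F(5)−Y(24): -19≡7 → H
T(19)−P(15): 4 → E

UPAWXZDBHE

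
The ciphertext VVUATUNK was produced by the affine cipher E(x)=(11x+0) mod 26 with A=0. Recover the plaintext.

JJQAXQNI

The inverse of 11 mod 26 is 19, since 11·19=209≡1. Apply D(y)=19·(y−0) mod 26:
V(21): 19·(21−0)=399≡9 → J
V(21): 19·(21−0)=399≡9 → J
U(20): 19·(20−0)=380≡16 → Q
A(0): 19·(0−0)=0 → A
T(19): 19·(19−0)=361≡23 → X
U(20): 19·(20−0)=380≡16 → Q
N(13): 19·(13−0)=247≡13 → N
K(10): 19·(10−0)=190≡8 → I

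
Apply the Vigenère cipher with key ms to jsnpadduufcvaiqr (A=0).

Repeat the key across the message: msmsmsmsmsmsmsms
j(9)+m(12): 21 → v
s(18)+s(18): 36≡10 → k
n(13)+m(12): 25 → z
p(15)+s(18): 33≡7 → h
a(0)+m(12): 12 → m
d(3)+s(18): 21 → v
d(3)+m(12): 15 → p
u(20)+s(18): 38≡12 → m
u(20)+m(12): 32≡6 → g
f(5)+s(18): 23 → x
c(2)+m(12): 14 → o
v(21)+s(18): 39≡13 → n
a(0)+m(12): 12 → m
i(8)+s(18): 26≡0 → a
q(16)+m(12): 28≡2 → c
r(17)+s(18): 35≡9 → j

vkzhmvpmgxonmacj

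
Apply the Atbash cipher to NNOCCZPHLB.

N(13) → M(12)
N(13) → M(12)
O(14) → L(11)
C(2) → X(23)
C(2) → X(23)
Z(25) → A(0)
P(15) → K(10)
H(7) → S(18)
L(11) → O(14)
B(1) → Y(24)

MMLXXAKSOY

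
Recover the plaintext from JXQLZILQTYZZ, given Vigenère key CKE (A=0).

HNMJPEJGPWPV

Repeat the key across the ciphertext: CKECKECKECKE
J(9)−C(2): 7 → H
X(23)−K(10): 13 → N
Q(16)−E(4): 12 → M
L(11)−C(2): 9 → J
Z(25)−K(10): 15 → P
I(8)−E(4): 4 → E
L(11)−C(2): 9 → J
Q(16)−K(10): 6 → G
T(19)−E(4): 15 → P
Y(24)−C(2): 22 → W
Z(25)−K(10): 15 → P
Z(25)−E(4): 21 → V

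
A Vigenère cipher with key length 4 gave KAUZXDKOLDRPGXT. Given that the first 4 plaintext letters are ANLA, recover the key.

KNJZ

Subtract each crib letter from the matching ciphertext letter (mod 26):
K(10)−A(0)=10 → K
A(0)−N(13)=-13≡13 → N
U(20)−L(11)=9 → J
Z(25)−A(0)=25 → Z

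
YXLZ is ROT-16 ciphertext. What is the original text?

IHVJ

Y(24): 24−16=8 → I
X(23): 23−16=7 → H
L(11): 11−16=-5≡21 → V
Z(25): 25−16=9 → J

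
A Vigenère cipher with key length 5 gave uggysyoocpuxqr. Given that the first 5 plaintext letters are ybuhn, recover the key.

Subtract each crib letter from the matching ciphertext letter (mod 26):
u(20)−y(24)=-4≡22 → w
g(6)−b(1)=5 → f
g(6)−u(20)=-14≡12 → m
y(24)−h(7)=17 → r
s(18)−n(13)=5 → f

wfmrf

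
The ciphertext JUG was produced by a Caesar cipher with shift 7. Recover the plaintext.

CNZ

J(9): 9−7=2 → C
U(20): 20−7=13 → N
G(6): 6−7=-1≡25 → Z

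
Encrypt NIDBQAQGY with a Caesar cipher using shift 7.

N(13): 13+7=20 → U
I(8): 8+7=15 → P
D(3): 3+7=10 → K
B(1): 1+7=8 → I
Q(16): 16+7=23 → X
A(0): 0+7=7 → H
Q(16): 16+7=23 → X
G(6): 6+7=13 → N
Y(24): 24+7=31≡5 → F

UPKIXHXNF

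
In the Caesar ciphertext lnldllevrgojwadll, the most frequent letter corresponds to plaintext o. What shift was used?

The most frequent ciphertext letter is l (appears 6 times).
l is position 11; o is position 14.
Shift = -3≡23.

23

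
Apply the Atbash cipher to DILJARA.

WROQZIZ

D(3) → W(22)
I(8) → R(17)
L(11) → O(14)
J(9) → Q(16)
A(0) → Z(25)
R(17) → I(8)
A(0) → Z(25)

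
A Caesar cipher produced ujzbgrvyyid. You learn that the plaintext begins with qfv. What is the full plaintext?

qfvxcnruuez

From the crib: u(20)−q(16)=4, so the shift is 4.
Subtract 4 from each ciphertext letter:
u(20): 20−4=16 → q
j(9): 9−4=5 → f
z(25): 25−4=21 → v
b(1): 1−4=-3≡23 → x
g(6): 6−4=2 → c
r(17): 17−4=13 → n
v(21): 21−4=17 → r
y(24): 24−4=20 → u
y(24): 24−4=20 → u
i(8): 8−4=4 → e
d(3): 3−4=-1≡25 → z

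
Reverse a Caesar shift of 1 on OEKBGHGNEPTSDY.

O(14): 14−1=13 → N
E(4): 4−1=3 → D
K(10): 10−1=9 → J
B(1): 1−1=0 → A
G(6): 6−1=5 → F
H(7): 7−1=6 → G
G(6): 6−1=5 → F
N(13): 13−1=12 → M
E(4): 4−1=3 → D
P(15): 15−1=14 → O
T(19): 19−1=18 → S
S(18): 18−1=17 → R
D(3): 3−1=2 → C
Y(24): 24−1=23 → X

NDJAFGFMDOSRCX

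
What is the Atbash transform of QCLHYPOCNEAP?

JXOSBKLXMVZK

Q(16) → J(9)
C(2) → X(23)
L(11) → O(14)
H(7) → S(18)
Y(24) → B(1)
P(15) → K(10)
O(14) → L(11)
C(2) → X(23)
N(13) → M(12)
E(4) → V(21)
A(0) → Z(25)
P(15) → K(10)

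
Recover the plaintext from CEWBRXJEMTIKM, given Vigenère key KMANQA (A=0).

Repeat the key across the ciphertext: KMANQAKMANQAK
C(2)−K(10): -8≡18 → S
E(4)−M(12): -8≡18 → S
W(22)−A(0): 22 → W
B(1)−N(13): -12≡14 → O
R(17)−Q(16): 1 → B
X(23)−A(0): 23 → X
J(9)−K(10): -1≡25 → Z
E(4)−M(12): -8≡18 → S
M(12)−A(0): 12 → M
T(19)−N(13): 6 → G
I(8)−Q(16): -8≡18 → S
K(10)−A(0): 10 → K
M(12)−K(10): 2 → C

SSWOBXZSMGSKC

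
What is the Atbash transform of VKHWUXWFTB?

V(21) → E(4)
K(10) → P(15)
H(7) → S(18)
W(22) → D(3)
U(20) → F(5)
X(23) → C(2)
W(22) → D(3)
F(5) → U(20)
T(19) → G(6)
B(1) → Y(24)

EPSDFCDUGY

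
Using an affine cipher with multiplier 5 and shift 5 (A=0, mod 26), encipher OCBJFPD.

O(14): 5·14+5=75≡23 → X
C(2): 5·2+5=15 → P
B(1): 5·1+5=10 → K
J(9): 5·9+5=50≡24 → Y
F(5): 5·5+5=30≡4 → E
P(15): 5·15+5=80≡2 → C
D(3): 5·3+5=20 → U

XPKYECU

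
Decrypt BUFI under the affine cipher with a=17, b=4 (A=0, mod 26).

JEXO

The inverse of 17 mod 26 is 23, since 17·23=391≡1. Apply D(y)=23·(y−4) mod 26:
B(1): 23·(1−4)=-69≡9 → J
U(20): 23·(20−4)=368≡4 → E
F(5): 23·(5−4)=23 → X
I(8): 23·(8−4)=92≡14 → O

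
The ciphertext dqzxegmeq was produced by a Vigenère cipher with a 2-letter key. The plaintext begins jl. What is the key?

uf

Subtract each crib letter from the matching ciphertext letter (mod 26):
d(3)−j(9)=-6≡20 → u
q(16)−l(11)=5 → f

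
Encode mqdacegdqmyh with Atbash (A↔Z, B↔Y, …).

m(12) → n(13)
q(16) → j(9)
d(3) → w(22)
a(0) → z(25)
c(2) → x(23)
e(4) → v(21)
g(6) → t(19)
d(3) → w(22)
q(16) → j(9)
m(12) → n(13)
y(24) → b(1)
h(7) → s(18)

njwzxvtwjnbs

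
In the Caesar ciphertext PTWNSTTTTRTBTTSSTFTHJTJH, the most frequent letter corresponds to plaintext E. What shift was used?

The most frequent ciphertext letter is T (appears 11 times).
T is position 19; E is position 4.
Shift = 15.

15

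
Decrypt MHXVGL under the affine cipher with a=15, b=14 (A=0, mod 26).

MDLXWF

The inverse of 15 mod 26 is 7, since 15·7=105≡1. Apply D(y)=7·(y−14) mod 26:
M(12): 7·(12−14)=-14≡12 → M
H(7): 7·(7−14)=-49≡3 → D
X(23): 7·(23−14)=63≡11 → L
V(21): 7·(21−14)=49≡23 → X
G(6): 7·(6−14)=-56≡22 → W
L(11): 7·(11−14)=-21≡5 → F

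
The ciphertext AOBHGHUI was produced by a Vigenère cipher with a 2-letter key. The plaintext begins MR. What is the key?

OX

Subtract each crib letter from the matching ciphertext letter (mod 26):
A(0)−M(12)=-12≡14 → O
O(14)−R(17)=-3≡23 → X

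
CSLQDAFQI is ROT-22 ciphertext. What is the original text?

GWPUHEJUM

C(2): 2−22=-20≡6 → G
S(18): 18−22=-4≡22 → W
L(11): 11−22=-11≡15 → P
Q(16): 16−22=-6≡20 → U
D(3): 3−22=-19≡7 → H
A(0): 0−22=-22≡4 → E
F(5): 5−22=-17≡9 → J
Q(16): 16−22=-6≡20 → U
I(8): 8−22=-14≡12 → M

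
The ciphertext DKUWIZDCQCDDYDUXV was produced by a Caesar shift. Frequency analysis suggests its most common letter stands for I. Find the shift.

21

The most frequent ciphertext letter is D (appears 5 times).
D is position 3; I is position 8.
Shift = -5≡21.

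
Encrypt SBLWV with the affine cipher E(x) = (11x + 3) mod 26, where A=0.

TOULA

S(18): 11·18+3=201≡19 → T
B(1): 11·1+3=14 → O
L(11): 11·11+3=124≡20 → U
W(22): 11·22+3=245≡11 → L
V(21): 11·21+3=234≡0 → A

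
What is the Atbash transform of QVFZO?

JEUAL

Q(16) → J(9)
V(21) → E(4)
F(5) → U(20)
Z(25) → A(0)
O(14) → L(11)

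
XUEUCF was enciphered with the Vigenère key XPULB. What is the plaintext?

AFKJBI

Repeat the key across the ciphertext: XPULBX
X(23)−X(23): 0 → A
U(20)−P(15): 5 → F
E(4)−U(20): -16≡10 → K
U(20)−L(11): 9 → J
C(2)−B(1): 1 → B
F(5)−X(23): -18≡8 → I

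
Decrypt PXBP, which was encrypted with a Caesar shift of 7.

P(15): 15−7=8 → I
X(23): 23−7=16 → Q
B(1): 1−7=-6≡20 → U
P(15): 15−7=8 → I

IQUI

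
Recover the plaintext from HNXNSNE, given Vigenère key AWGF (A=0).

Repeat the key across the ciphertext: AWGFAWG
H(7)−A(0): 7 → H
N(13)−W(22): -9≡17 → R
X(23)−G(6): 17 → R
N(13)−F(5): 8 → I
S(18)−A(0): 18 → S
N(13)−W(22): -9≡17 → R
E(4)−G(6): -2≡24 → Y

HRRISRY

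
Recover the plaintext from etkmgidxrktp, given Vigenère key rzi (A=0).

Repeat the key across the ciphertext: rzirzirzirzi
e(4)−r(17): -13≡13 → n
t(19)−z(25): -6≡20 → u
k(10)−i(8): 2 → c
m(12)−r(17): -5≡21 → v
g(6)−z(25): -19≡7 → h
i(8)−i(8): 0 → a
d(3)−r(17): -14≡12 → m
x(23)−z(25): -2≡24 → y
r(17)−i(8): 9 → j
k(10)−r(17): -7≡19 → t
t(19)−z(25): -6≡20 → u
p(15)−i(8): 7 → h

nucvhamyjtuh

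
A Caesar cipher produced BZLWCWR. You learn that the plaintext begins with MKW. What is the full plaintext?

From the crib: B(1)−M(12)=-11≡15, so the shift is 15.
Subtract 15 from each ciphertext letter:
B(1): 1−15=-14≡12 → M
Z(25): 25−15=10 → K
L(11): 11−15=-4≡22 → W
W(22): 22−15=7 → H
C(2): 2−15=-13≡13 → N
W(22): 22−15=7 → H
R(17): 17−15=2 → C

MKWHNHC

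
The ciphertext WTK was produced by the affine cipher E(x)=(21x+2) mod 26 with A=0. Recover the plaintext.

The inverse of 21 mod 26 is 5, since 21·5=105≡1. Apply D(y)=5·(y−2) mod 26:
W(22): 5·(22−2)=100≡22 → W
T(19): 5·(19−2)=85≡7 → H
K(10): 5·(10−2)=40≡14 → O

WHO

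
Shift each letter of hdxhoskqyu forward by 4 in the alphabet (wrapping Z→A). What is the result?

lhblswoucy

h(7): 7+4=11 → l
d(3): 3+4=7 → h
x(23): 23+4=27≡1 → b
h(7): 7+4=11 → l
o(14): 14+4=18 → s
s(18): 18+4=22 → w
k(10): 10+4=14 → o
q(16): 16+4=20 → u
y(24): 24+4=28≡2 → c
u(20): 20+4=24 → y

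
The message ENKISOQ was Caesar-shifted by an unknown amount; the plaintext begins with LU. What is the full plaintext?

LURPZVX

From the crib: E(4)−L(11)=-7≡19, so the shift is 19.
Subtract 19 from each ciphertext letter:
E(4): 4−19=-15≡11 → L
N(13): 13−19=-6≡20 → U
K(10): 10−19=-9≡17 → R
I(8): 8−19=-11≡15 → P
S(18): 18−19=-1≡25 → Z
O(14): 14−19=-5≡21 → V
Q(16): 16−19=-3≡23 → X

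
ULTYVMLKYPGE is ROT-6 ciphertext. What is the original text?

U(20): 20−6=14 → O
L(11): 11−6=5 → F
T(19): 19−6=13 → N
Y(24): 24−6=18 → S
V(21): 21−6=15 → P
M(12): 12−6=6 → G
L(11): 11−6=5 → F
K(10): 10−6=4 → E
Y(24): 24−6=18 → S
P(15): 15−6=9 → J
G(6): 6−6=0 → A
E(4): 4−6=-2≡24 → Y

OFNSPGFESJAY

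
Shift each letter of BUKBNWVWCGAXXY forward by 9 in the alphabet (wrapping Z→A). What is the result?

KDTKWFEFLPJGGH

B(1): 1+9=10 → K
U(20): 20+9=29≡3 → D
K(10): 10+9=19 → T
B(1): 1+9=10 → K
N(13): 13+9=22 → W
W(22): 22+9=31≡5 → F
V(21): 21+9=30≡4 → E
W(22): 22+9=31≡5 → F
C(2): 2+9=11 → L
G(6): 6+9=15 → P
A(0): 0+9=9 → J
X(23): 23+9=32≡6 → G
X(23): 23+9=32≡6 → G
Y(24): 24+9=33≡7 → H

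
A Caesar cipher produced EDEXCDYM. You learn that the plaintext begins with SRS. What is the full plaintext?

SRSLQRMA

From the crib: E(4)−S(18)=-14≡12, so the shift is 12.
Subtract 12 from each ciphertext letter:
E(4): 4−12=-8≡18 → S
D(3): 3−12=-9≡17 → R
E(4): 4−12=-8≡18 → S
X(23): 23−12=11 → L
C(2): 2−12=-10≡16 → Q
D(3): 3−12=-9≡17 → R
Y(24): 24−12=12 → M
M(12): 12−12=0 → A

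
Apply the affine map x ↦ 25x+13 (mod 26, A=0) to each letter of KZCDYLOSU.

DOLKPCZVT

K(10): 25·10+13=263≡3 → D
Z(25): 25·25+13=638≡14 → O
C(2): 25·2+13=63≡11 → L
D(3): 25·3+13=88≡10 → K
Y(24): 25·24+13=613≡15 → P
L(11): 25·11+13=288≡2 → C
O(14): 25·14+13=363≡25 → Z
S(18): 25·18+13=463≡21 → V
U(20): 25·20+13=513≡19 → T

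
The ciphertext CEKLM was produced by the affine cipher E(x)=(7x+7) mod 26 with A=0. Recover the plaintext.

The inverse of 7 mod 26 is 15, since 7·15=105≡1. Apply D(y)=15·(y−7) mod 26:
C(2): 15·(2−7)=-75≡3 → D
E(4): 15·(4−7)=-45≡7 → H
K(10): 15·(10−7)=45≡19 → T
L(11): 15·(11−7)=60≡8 → I
M(12): 15·(12−7)=75≡23 → X

DHTIX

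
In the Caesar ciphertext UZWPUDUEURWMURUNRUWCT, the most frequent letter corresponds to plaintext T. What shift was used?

1

The most frequent ciphertext letter is U (appears 7 times).
U is position 20; T is position 19.
Shift = 1.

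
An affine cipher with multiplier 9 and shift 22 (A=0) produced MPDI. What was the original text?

WFVK

The inverse of 9 mod 26 is 3, since 9·3=27≡1. Apply D(y)=3·(y−22) mod 26:
M(12): 3·(12−22)=-30≡22 → W
P(15): 3·(15−22)=-21≡5 → F
D(3): 3·(3−22)=-57≡21 → V
I(8): 3·(8−22)=-42≡10 → K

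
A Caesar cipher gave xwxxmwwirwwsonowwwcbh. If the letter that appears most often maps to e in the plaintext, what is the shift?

The most frequent ciphertext letter is w (appears 8 times).
w is position 22; e is position 4.
Shift = 18.

18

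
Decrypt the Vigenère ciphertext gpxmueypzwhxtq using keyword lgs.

Repeat the key across the ciphertext: lgslgslgslgslg
g(6)−l(11): -5≡21 → v
p(15)−g(6): 9 → j
x(23)−s(18): 5 → f
m(12)−l(11): 1 → b
u(20)−g(6): 14 → o
e(4)−s(18): -14≡12 → m
y(24)−l(11): 13 → n
p(15)−g(6): 9 → j
z(25)−s(18): 7 → h
w(22)−l(11): 11 → l
h(7)−g(6): 1 → b
x(23)−s(18): 5 → f
t(19)−l(11): 8 → i
q(16)−g(6): 10 → k

vjfbomnjhlbfik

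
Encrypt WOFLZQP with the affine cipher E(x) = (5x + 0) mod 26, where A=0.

GSZDVCX

W(22): 5·22+0=110≡6 → G
O(14): 5·14+0=70≡18 → S
F(5): 5·5+0=25 → Z
L(11): 5·11+0=55≡3 → D
Z(25): 5·25+0=125≡21 → V
Q(16): 5·16+0=80≡2 → C
P(15): 5·15+0=75≡23 → X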